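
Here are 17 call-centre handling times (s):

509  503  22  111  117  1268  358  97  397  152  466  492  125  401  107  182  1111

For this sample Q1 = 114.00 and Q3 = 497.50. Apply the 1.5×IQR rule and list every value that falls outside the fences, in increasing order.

IQR = Q3 − Q1 = 497.50 − 114.00 = 383.50.
Lower fence = Q1 − 1.5·IQR = 114.00 − 575.25 = -461.25.
Upper fence = Q3 + 1.5·IQR = 497.50 + 575.25 = 1072.75.
1111 > 1072.75 → outlier.
1268 > 1072.75 → outlier.
All remaining values lie within [-461.25, 1072.75].

1111, 1268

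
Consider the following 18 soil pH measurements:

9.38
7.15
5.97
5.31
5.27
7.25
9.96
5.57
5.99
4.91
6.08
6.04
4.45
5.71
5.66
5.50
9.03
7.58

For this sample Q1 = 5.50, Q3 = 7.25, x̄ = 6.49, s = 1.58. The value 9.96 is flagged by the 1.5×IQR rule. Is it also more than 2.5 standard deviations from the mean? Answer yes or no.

z = (9.96 − 6.49) / 1.58 = 2.20.
|z| = 2.20 ≤ 2.5.

no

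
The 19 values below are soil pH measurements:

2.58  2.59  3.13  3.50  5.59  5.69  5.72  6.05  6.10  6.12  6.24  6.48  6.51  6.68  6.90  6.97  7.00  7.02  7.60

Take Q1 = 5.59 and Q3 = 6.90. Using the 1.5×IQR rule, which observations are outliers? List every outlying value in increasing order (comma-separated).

2.58, 2.59, 3.13, 3.50

IQR = Q3 − Q1 = 6.90 − 5.59 = 1.31.
Lower fence = Q1 − 1.5·IQR = 5.59 − 1.965 = 3.625.
Upper fence = Q3 + 1.5·IQR = 6.90 + 1.965 = 8.865.
2.58 < 3.625 → outlier.
2.59 < 3.625 → outlier.
3.13 < 3.625 → outlier.
3.50 < 3.625 → outlier.
All remaining values lie within [3.625, 8.865].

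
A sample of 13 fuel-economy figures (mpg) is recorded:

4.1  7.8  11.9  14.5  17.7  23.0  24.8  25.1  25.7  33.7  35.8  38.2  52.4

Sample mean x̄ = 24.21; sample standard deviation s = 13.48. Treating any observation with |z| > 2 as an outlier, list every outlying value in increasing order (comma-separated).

52.4

Cutoffs at x̄ ± 2s: 24.21 ± 2·13.48 = [-2.75, 51.17].
52.4: z = 2.09, |z| > 2 → outlier.
Every other value lies within [-2.75, 51.17].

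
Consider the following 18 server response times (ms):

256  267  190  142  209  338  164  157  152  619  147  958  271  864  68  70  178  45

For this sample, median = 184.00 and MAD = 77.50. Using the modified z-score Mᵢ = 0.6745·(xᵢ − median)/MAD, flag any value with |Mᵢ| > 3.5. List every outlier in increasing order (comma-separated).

619, 864, 958

|Mᵢ| > 3.5 ⇔ |xᵢ − 184.00| > 3.5·77.50/0.6745 = 402.15.
So outliers lie outside [-218.15, 586.15].
619: M = 3.79 → outlier.
864: M = 5.92 → outlier.
958: M = 6.74 → outlier.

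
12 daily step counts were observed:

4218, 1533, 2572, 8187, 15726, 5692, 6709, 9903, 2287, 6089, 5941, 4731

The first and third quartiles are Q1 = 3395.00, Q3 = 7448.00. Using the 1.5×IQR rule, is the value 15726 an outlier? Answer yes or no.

IQR = Q3 − Q1 = 7448.00 − 3395.00 = 4053.00.
Lower fence = Q1 − 1.5·IQR = 3395.00 − 6079.50 = -2684.50.
Upper fence = Q3 + 1.5·IQR = 7448.00 + 6079.50 = 13527.50.
15726 lies above the upper fence.

yes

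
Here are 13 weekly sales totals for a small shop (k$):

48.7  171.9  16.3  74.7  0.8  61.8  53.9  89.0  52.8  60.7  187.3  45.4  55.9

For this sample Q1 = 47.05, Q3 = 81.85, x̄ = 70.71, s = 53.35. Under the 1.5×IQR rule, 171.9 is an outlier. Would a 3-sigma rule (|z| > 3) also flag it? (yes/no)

z = (171.9 − 70.71) / 53.35 = 1.90.
|z| = 1.90 ≤ 3.

no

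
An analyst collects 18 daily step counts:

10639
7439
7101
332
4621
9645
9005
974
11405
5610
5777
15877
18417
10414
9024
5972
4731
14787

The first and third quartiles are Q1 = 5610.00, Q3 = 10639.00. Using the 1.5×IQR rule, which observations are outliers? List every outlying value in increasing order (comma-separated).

IQR = Q3 − Q1 = 10639.00 − 5610.00 = 5029.00.
Lower fence = Q1 − 1.5·IQR = 5610.00 − 7543.50 = -1933.50.
Upper fence = Q3 + 1.5·IQR = 10639.00 + 7543.50 = 18182.50.
18417 > 18182.50 → outlier.
All remaining values lie within [-1933.50, 18182.50].

18417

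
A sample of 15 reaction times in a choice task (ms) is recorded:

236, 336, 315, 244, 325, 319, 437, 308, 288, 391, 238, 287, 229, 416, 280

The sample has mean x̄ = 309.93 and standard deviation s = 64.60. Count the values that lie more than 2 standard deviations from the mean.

0

Cutoffs: x̄ ± 2s = [180.73, 439.13].
Every value lies within the cutoffs.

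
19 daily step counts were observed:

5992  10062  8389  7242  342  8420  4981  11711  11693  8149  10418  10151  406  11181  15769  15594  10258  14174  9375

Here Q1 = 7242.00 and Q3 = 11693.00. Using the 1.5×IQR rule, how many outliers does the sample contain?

2

IQR = 4451.00; fences at 7242.00 − 6676.50 = 565.50 and 11693.00 + 6676.50 = 18369.50.
Outside the cutoffs: 342, 406.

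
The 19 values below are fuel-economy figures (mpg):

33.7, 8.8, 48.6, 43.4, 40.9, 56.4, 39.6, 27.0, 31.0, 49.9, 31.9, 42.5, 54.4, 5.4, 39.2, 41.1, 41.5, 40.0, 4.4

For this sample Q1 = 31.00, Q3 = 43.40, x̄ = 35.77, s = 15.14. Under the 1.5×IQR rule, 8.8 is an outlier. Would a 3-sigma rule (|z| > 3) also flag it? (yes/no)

no

z = (8.8 − 35.77) / 15.14 = -1.78.
|z| = 1.78 ≤ 3.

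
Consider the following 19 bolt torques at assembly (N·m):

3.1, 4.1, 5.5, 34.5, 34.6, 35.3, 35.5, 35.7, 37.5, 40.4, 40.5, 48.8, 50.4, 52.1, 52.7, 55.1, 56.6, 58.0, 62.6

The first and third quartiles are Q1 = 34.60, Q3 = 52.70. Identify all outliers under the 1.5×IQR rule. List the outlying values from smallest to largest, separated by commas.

IQR = Q3 − Q1 = 52.70 − 34.60 = 18.10.
Lower fence = Q1 − 1.5·IQR = 34.60 − 27.15 = 7.45.
Upper fence = Q3 + 1.5·IQR = 52.70 + 27.15 = 79.85.
3.1 < 7.45 → outlier.
4.1 < 7.45 → outlier.
5.5 < 7.45 → outlier.
All remaining values lie within [7.45, 79.85].

3.1, 4.1, 5.5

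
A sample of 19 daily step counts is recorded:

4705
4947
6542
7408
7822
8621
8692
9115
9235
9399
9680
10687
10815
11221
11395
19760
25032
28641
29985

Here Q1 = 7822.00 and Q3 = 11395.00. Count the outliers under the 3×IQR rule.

IQR = 3573.00; fences at 7822.00 − 10719.00 = -2897.00 and 11395.00 + 10719.00 = 22114.00.
Outside the cutoffs: 25032, 28641, 29985.

3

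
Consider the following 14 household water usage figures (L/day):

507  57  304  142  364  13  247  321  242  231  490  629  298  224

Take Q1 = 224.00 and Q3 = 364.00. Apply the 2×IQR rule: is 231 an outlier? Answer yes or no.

IQR = Q3 − Q1 = 364.00 − 224.00 = 140.00.
Lower fence = Q1 − 2·IQR = 224.00 − 280.00 = -56.00.
Upper fence = Q3 + 2·IQR = 364.00 + 280.00 = 644.00.
231 lies within [-56.00, 644.00].

no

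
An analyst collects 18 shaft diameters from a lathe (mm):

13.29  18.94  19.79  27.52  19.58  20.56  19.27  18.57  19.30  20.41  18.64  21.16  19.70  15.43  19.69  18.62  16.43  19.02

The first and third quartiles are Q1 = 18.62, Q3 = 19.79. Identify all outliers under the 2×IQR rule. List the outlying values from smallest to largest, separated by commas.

13.29, 15.43, 27.52

IQR = Q3 − Q1 = 19.79 − 18.62 = 1.17.
Lower fence = Q1 − 2·IQR = 18.62 − 2.34 = 16.28.
Upper fence = Q3 + 2·IQR = 19.79 + 2.34 = 22.13.
13.29 < 16.28 → outlier.
15.43 < 16.28 → outlier.
27.52 > 22.13 → outlier.
All remaining values lie within [16.28, 22.13].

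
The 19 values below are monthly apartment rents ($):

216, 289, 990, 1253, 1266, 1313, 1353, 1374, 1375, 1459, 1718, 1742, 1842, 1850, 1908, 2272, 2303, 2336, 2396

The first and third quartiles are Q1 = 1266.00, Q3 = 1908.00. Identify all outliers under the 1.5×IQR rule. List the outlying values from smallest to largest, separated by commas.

216, 289

IQR = Q3 − Q1 = 1908.00 − 1266.00 = 642.00.
Lower fence = Q1 − 1.5·IQR = 1266.00 − 963.00 = 303.00.
Upper fence = Q3 + 1.5·IQR = 1908.00 + 963.00 = 2871.00.
216 < 303.00 → outlier.
289 < 303.00 → outlier.
All remaining values lie within [303.00, 2871.00].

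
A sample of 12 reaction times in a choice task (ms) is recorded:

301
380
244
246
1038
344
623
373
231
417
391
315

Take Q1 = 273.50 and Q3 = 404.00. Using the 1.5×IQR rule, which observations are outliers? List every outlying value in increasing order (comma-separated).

IQR = Q3 − Q1 = 404.00 − 273.50 = 130.50.
Lower fence = Q1 − 1.5·IQR = 273.50 − 195.75 = 77.75.
Upper fence = Q3 + 1.5·IQR = 404.00 + 195.75 = 599.75.
623 > 599.75 → outlier.
1038 > 599.75 → outlier.
All remaining values lie within [77.75, 599.75].

623, 1038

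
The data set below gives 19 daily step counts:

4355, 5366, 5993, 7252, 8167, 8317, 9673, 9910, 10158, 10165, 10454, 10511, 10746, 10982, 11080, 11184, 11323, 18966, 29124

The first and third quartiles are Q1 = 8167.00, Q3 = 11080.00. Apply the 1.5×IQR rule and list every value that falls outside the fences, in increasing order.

IQR = Q3 − Q1 = 11080.00 − 8167.00 = 2913.00.
Lower fence = Q1 − 1.5·IQR = 8167.00 − 4369.50 = 3797.50.
Upper fence = Q3 + 1.5·IQR = 11080.00 + 4369.50 = 15449.50.
18966 > 15449.50 → outlier.
29124 > 15449.50 → outlier.
All remaining values lie within [3797.50, 15449.50].

18966, 29124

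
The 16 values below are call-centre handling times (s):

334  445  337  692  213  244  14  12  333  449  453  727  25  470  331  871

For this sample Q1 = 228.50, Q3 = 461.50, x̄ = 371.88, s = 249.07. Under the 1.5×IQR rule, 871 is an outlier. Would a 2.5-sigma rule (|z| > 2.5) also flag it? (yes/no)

no

z = (871 − 371.88) / 249.07 = 2.00.
|z| = 2.00 ≤ 2.5.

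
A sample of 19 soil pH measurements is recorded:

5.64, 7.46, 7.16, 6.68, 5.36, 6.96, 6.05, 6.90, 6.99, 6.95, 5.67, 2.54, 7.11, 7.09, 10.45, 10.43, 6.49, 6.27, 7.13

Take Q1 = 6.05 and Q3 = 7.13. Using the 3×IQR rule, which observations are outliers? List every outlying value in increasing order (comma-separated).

IQR = Q3 − Q1 = 7.13 − 6.05 = 1.08.
Lower fence = Q1 − 3·IQR = 6.05 − 3.24 = 2.81.
Upper fence = Q3 + 3·IQR = 7.13 + 3.24 = 10.37.
2.54 < 2.81 → outlier.
10.43 > 10.37 → outlier.
10.45 > 10.37 → outlier.
All remaining values lie within [2.81, 10.37].

2.54, 10.43, 10.45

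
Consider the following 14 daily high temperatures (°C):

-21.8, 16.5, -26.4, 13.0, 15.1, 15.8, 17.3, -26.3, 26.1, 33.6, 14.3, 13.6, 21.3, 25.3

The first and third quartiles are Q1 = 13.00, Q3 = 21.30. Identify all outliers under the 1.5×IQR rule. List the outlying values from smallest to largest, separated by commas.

-26.4, -26.3, -21.8

IQR = Q3 − Q1 = 21.30 − 13.00 = 8.30.
Lower fence = Q1 − 1.5·IQR = 13.00 − 12.45 = 0.55.
Upper fence = Q3 + 1.5·IQR = 21.30 + 12.45 = 33.75.
-26.4 < 0.55 → outlier.
-26.3 < 0.55 → outlier.
-21.8 < 0.55 → outlier.
All remaining values lie within [0.55, 33.75].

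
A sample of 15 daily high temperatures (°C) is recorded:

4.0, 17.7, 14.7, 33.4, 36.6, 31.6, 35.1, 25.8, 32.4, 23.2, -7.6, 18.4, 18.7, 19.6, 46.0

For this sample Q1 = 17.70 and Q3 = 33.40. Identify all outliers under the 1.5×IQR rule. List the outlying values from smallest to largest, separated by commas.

IQR = Q3 − Q1 = 33.40 − 17.70 = 15.70.
Lower fence = Q1 − 1.5·IQR = 17.70 − 23.55 = -5.85.
Upper fence = Q3 + 1.5·IQR = 33.40 + 23.55 = 56.95.
-7.6 < -5.85 → outlier.
All remaining values lie within [-5.85, 56.95].

-7.6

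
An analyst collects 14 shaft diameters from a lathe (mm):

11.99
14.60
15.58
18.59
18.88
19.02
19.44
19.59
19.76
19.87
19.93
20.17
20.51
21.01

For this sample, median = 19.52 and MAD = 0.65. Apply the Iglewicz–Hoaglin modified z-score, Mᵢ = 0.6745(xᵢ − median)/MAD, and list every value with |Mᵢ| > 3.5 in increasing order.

|Mᵢ| > 3.5 ⇔ |xᵢ − 19.52| > 3.5·0.65/0.6745 = 3.37.
So outliers lie outside [16.15, 22.89].
11.99: M = -7.81 → outlier.
14.60: M = -5.11 → outlier.
15.58: M = -4.09 → outlier.

11.99, 14.60, 15.58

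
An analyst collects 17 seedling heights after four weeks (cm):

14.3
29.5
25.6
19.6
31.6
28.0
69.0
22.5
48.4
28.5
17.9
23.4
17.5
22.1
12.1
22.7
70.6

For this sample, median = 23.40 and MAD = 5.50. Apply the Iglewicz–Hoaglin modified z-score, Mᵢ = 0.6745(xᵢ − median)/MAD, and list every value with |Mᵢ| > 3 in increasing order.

|Mᵢ| > 3 ⇔ |xᵢ − 23.40| > 3·5.50/0.6745 = 24.46.
So outliers lie outside [-1.06, 47.86].
48.4: M = 3.07 → outlier.
69.0: M = 5.59 → outlier.
70.6: M = 5.79 → outlier.

48.4, 69.0, 70.6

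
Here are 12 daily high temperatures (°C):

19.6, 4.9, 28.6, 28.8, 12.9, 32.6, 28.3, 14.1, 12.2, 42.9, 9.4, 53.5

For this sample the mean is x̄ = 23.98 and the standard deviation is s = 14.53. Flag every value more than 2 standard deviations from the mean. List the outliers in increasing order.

Cutoffs at x̄ ± 2s: 23.98 ± 2·14.53 = [-5.08, 53.04].
53.5: z = 2.03, |z| > 2 → outlier.
Every other value lies within [-5.08, 53.04].

53.5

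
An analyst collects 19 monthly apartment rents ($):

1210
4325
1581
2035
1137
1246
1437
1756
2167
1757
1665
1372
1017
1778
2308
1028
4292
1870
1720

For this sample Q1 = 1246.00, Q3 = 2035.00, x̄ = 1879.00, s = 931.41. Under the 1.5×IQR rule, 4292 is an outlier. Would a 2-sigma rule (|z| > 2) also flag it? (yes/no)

yes

z = (4292 − 1879.00) / 931.41 = 2.59.
|z| = 2.59 > 2.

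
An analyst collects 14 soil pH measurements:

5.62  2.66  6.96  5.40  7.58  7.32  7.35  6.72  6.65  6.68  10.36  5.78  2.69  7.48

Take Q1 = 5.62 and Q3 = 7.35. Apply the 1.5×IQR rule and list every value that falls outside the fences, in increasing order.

2.66, 2.69, 10.36

IQR = Q3 − Q1 = 7.35 − 5.62 = 1.73.
Lower fence = Q1 − 1.5·IQR = 5.62 − 2.595 = 3.025.
Upper fence = Q3 + 1.5·IQR = 7.35 + 2.595 = 9.945.
2.66 < 3.025 → outlier.
2.69 < 3.025 → outlier.
10.36 > 9.945 → outlier.
All remaining values lie within [3.025, 9.945].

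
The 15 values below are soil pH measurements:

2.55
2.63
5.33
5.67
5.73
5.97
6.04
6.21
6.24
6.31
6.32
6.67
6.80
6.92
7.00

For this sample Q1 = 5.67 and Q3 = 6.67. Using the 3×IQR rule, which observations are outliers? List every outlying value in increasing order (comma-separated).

IQR = Q3 − Q1 = 6.67 − 5.67 = 1.00.
Lower fence = Q1 − 3·IQR = 5.67 − 3.00 = 2.67.
Upper fence = Q3 + 3·IQR = 6.67 + 3.00 = 9.67.
2.55 < 2.67 → outlier.
2.63 < 2.67 → outlier.
All remaining values lie within [2.67, 9.67].

2.55, 2.63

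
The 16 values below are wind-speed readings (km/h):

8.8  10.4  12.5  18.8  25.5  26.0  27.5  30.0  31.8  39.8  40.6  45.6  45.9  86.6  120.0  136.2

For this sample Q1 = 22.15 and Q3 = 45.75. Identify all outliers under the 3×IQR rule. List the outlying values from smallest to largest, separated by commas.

IQR = Q3 − Q1 = 45.75 − 22.15 = 23.60.
Lower fence = Q1 − 3·IQR = 22.15 − 70.80 = -48.65.
Upper fence = Q3 + 3·IQR = 45.75 + 70.80 = 116.55.
120.0 > 116.55 → outlier.
136.2 > 116.55 → outlier.
All remaining values lie within [-48.65, 116.55].

120.0, 136.2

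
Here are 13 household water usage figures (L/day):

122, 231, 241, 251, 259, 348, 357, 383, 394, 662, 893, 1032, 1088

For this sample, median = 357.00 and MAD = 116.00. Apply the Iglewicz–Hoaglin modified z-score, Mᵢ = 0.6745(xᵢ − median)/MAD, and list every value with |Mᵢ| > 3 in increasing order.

893, 1032, 1088

|Mᵢ| > 3 ⇔ |xᵢ − 357.00| > 3·116.00/0.6745 = 515.94.
So outliers lie outside [-158.94, 872.94].
893: M = 3.12 → outlier.
1032: M = 3.92 → outlier.
1088: M = 4.25 → outlier.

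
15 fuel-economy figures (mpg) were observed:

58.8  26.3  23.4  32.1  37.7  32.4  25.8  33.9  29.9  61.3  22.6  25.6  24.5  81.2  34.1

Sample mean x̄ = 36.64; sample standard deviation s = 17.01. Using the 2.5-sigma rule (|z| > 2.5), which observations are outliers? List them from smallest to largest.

Cutoffs at x̄ ± 2.5s: 36.64 ± 2.5·17.01 = [-5.885, 79.165].
81.2: z = 2.62, |z| > 2.5 → outlier.
Every other value lies within [-5.885, 79.165].

81.2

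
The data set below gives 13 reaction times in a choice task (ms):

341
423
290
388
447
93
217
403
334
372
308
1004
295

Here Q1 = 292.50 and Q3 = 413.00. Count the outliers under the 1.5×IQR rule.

2

IQR = 120.50; fences at 292.50 − 180.75 = 111.75 and 413.00 + 180.75 = 593.75.
Outside the cutoffs: 93, 1004.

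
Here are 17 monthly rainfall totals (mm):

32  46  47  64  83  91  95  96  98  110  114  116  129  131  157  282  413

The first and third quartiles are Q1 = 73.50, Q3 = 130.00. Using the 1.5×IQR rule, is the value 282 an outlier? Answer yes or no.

IQR = Q3 − Q1 = 130.00 − 73.50 = 56.50.
Lower fence = Q1 − 1.5·IQR = 73.50 − 84.75 = -11.25.
Upper fence = Q3 + 1.5·IQR = 130.00 + 84.75 = 214.75.
282 lies above the upper fence.

yes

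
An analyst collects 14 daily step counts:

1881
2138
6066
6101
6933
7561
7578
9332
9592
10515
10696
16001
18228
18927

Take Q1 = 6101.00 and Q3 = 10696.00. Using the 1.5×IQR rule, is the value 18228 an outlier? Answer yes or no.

IQR = Q3 − Q1 = 10696.00 − 6101.00 = 4595.00.
Lower fence = Q1 − 1.5·IQR = 6101.00 − 6892.50 = -791.50.
Upper fence = Q3 + 1.5·IQR = 10696.00 + 6892.50 = 17588.50.
18228 lies above the upper fence.

yes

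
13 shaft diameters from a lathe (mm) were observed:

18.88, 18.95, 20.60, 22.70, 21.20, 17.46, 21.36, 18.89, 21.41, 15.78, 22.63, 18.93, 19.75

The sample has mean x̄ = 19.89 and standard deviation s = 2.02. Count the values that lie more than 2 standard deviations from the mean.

Cutoffs: x̄ ± 2s = [15.85, 23.93].
Outside the cutoffs: 15.78.

1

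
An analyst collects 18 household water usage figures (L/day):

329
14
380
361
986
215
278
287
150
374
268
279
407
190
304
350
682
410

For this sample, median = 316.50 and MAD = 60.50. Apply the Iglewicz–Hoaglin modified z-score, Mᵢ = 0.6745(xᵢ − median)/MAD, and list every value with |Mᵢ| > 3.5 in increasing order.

|Mᵢ| > 3.5 ⇔ |xᵢ − 316.50| > 3.5·60.50/0.6745 = 313.94.
So outliers lie outside [2.56, 630.44].
682: M = 4.07 → outlier.
986: M = 7.46 → outlier.

682, 986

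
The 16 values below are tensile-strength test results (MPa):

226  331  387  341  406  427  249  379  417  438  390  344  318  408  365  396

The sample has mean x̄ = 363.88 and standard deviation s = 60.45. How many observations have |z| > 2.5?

0

Cutoffs: x̄ ± 2.5s = [212.755, 515.005].
Every value lies within the cutoffs.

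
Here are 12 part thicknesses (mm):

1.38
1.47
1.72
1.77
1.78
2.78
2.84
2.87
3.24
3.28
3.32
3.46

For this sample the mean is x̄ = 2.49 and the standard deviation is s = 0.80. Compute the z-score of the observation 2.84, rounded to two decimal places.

z = (2.84 − 2.49) / 0.80 = 0.44.

0.44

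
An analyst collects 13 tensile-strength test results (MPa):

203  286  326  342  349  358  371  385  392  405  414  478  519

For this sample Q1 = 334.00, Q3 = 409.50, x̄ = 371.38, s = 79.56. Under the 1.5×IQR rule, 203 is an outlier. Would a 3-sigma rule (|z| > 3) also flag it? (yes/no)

z = (203 − 371.38) / 79.56 = -2.12.
|z| = 2.12 ≤ 3.

no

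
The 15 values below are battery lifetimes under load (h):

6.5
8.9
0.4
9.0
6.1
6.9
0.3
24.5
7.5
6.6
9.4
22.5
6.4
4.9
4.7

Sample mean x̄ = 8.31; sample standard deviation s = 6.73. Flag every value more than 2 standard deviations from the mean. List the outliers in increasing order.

22.5, 24.5

Cutoffs at x̄ ± 2s: 8.31 ± 2·6.73 = [-5.15, 21.77].
22.5: z = 2.11, |z| > 2 → outlier.
24.5: z = 2.41, |z| > 2 → outlier.
Every other value lies within [-5.15, 21.77].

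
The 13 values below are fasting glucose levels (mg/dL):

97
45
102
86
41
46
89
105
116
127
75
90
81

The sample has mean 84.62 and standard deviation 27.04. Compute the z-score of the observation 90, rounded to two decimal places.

z = (90 − 84.62) / 27.04 = 0.20.

0.20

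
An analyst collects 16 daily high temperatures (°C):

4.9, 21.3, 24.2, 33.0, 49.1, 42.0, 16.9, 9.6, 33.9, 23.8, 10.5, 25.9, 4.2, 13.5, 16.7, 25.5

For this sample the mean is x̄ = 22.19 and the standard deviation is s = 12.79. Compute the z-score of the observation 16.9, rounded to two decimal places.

-0.41

z = (16.9 − 22.19) / 12.79 = -0.41.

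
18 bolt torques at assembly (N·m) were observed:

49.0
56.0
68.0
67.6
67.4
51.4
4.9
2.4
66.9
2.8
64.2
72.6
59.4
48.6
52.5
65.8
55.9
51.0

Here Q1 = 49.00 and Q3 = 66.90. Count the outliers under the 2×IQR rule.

IQR = 17.90; fences at 49.00 − 35.80 = 13.20 and 66.90 + 35.80 = 102.70.
Outside the cutoffs: 2.4, 2.8, 4.9.

3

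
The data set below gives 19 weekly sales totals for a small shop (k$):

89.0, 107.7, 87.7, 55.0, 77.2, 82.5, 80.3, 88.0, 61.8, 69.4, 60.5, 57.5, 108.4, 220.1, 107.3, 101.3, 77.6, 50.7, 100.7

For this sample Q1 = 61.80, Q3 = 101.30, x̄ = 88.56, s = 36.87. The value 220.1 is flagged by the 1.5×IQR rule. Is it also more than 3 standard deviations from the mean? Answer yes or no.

yes

z = (220.1 − 88.56) / 36.87 = 3.57.
|z| = 3.57 > 3.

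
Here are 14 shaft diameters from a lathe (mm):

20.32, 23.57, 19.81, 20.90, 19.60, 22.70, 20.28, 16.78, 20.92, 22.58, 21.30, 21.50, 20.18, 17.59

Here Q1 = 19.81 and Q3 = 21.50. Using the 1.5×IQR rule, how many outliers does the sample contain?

IQR = 1.69; fences at 19.81 − 2.535 = 17.275 and 21.50 + 2.535 = 24.035.
Outside the cutoffs: 16.78.

1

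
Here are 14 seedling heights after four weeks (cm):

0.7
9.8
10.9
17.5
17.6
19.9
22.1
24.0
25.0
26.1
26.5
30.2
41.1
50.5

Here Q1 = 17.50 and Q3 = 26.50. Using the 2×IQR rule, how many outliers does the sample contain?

1

IQR = 9.00; fences at 17.50 − 18.00 = -0.50 and 26.50 + 18.00 = 44.50.
Outside the cutoffs: 50.5.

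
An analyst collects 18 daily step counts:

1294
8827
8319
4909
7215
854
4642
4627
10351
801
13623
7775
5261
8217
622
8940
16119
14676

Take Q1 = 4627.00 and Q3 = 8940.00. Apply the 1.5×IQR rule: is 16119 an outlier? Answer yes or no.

yes

IQR = Q3 − Q1 = 8940.00 − 4627.00 = 4313.00.
Lower fence = Q1 − 1.5·IQR = 4627.00 − 6469.50 = -1842.50.
Upper fence = Q3 + 1.5·IQR = 8940.00 + 6469.50 = 15409.50.
16119 lies above the upper fence.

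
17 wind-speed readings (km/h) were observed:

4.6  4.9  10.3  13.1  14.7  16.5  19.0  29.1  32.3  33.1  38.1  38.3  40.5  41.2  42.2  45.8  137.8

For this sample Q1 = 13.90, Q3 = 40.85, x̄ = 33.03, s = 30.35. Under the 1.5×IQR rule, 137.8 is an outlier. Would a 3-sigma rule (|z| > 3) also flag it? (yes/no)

yes

z = (137.8 − 33.03) / 30.35 = 3.45.
|z| = 3.45 > 3.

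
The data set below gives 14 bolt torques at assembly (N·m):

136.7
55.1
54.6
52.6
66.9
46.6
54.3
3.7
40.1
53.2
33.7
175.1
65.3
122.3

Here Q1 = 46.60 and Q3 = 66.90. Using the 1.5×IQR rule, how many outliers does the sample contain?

IQR = 20.30; fences at 46.60 − 30.45 = 16.15 and 66.90 + 30.45 = 97.35.
Outside the cutoffs: 3.7, 122.3, 136.7, 175.1.

4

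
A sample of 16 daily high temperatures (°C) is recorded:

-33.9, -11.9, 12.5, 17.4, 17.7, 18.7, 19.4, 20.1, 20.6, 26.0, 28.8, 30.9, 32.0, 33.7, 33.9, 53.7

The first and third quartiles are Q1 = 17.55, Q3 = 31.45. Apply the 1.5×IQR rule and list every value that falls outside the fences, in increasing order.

IQR = Q3 − Q1 = 31.45 − 17.55 = 13.90.
Lower fence = Q1 − 1.5·IQR = 17.55 − 20.85 = -3.30.
Upper fence = Q3 + 1.5·IQR = 31.45 + 20.85 = 52.30.
-33.9 < -3.30 → outlier.
-11.9 < -3.30 → outlier.
53.7 > 52.30 → outlier.
All remaining values lie within [-3.30, 52.30].

-33.9, -11.9, 53.7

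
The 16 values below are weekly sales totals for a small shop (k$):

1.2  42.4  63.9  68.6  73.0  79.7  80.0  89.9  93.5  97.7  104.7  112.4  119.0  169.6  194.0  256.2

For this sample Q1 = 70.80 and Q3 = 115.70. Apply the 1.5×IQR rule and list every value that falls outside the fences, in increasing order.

IQR = Q3 − Q1 = 115.70 − 70.80 = 44.90.
Lower fence = Q1 − 1.5·IQR = 70.80 − 67.35 = 3.45.
Upper fence = Q3 + 1.5·IQR = 115.70 + 67.35 = 183.05.
1.2 < 3.45 → outlier.
194.0 > 183.05 → outlier.
256.2 > 183.05 → outlier.
All remaining values lie within [3.45, 183.05].

1.2, 194.0, 256.2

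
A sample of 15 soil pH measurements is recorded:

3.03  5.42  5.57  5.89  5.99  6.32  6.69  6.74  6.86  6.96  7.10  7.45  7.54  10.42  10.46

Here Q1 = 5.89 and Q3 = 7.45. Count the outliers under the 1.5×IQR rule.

IQR = 1.56; fences at 5.89 − 2.34 = 3.55 and 7.45 + 2.34 = 9.79.
Outside the cutoffs: 3.03, 10.42, 10.46.

3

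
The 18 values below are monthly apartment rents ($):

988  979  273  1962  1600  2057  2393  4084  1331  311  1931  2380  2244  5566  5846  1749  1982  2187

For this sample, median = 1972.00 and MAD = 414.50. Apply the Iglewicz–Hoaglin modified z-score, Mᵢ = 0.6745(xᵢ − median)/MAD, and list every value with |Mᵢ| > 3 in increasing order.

4084, 5566, 5846

|Mᵢ| > 3 ⇔ |xᵢ − 1972.00| > 3·414.50/0.6745 = 1843.59.
So outliers lie outside [128.41, 3815.59].
4084: M = 3.44 → outlier.
5566: M = 5.85 → outlier.
5846: M = 6.30 → outlier.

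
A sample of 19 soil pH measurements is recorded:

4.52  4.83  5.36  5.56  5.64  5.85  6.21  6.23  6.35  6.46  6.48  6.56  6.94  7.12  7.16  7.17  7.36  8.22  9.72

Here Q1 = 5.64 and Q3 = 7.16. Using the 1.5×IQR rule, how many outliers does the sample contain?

1

IQR = 1.52; fences at 5.64 − 2.28 = 3.36 and 7.16 + 2.28 = 9.44.
Outside the cutoffs: 9.72.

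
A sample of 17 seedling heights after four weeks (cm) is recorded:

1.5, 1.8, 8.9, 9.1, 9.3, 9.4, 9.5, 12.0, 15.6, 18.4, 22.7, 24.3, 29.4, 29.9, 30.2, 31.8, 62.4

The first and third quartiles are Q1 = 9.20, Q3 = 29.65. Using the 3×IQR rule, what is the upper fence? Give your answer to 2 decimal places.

IQR = Q3 − Q1 = 29.65 − 9.20 = 20.45.
Lower fence = Q1 − 3·IQR = 9.20 − 61.35 = -52.15.
Upper fence = Q3 + 3·IQR = 29.65 + 61.35 = 91.00.

91.00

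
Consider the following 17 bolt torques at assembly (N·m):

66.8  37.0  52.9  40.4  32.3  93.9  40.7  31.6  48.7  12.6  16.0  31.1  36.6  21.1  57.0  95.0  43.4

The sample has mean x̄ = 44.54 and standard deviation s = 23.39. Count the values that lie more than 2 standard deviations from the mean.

2

Cutoffs: x̄ ± 2s = [-2.24, 91.32].
Outside the cutoffs: 93.9, 95.0.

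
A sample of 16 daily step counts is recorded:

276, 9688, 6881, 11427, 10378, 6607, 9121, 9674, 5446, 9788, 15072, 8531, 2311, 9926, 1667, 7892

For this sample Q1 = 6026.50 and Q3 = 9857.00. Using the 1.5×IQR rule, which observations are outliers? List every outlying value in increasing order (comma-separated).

276

IQR = Q3 − Q1 = 9857.00 − 6026.50 = 3830.50.
Lower fence = Q1 − 1.5·IQR = 6026.50 − 5745.75 = 280.75.
Upper fence = Q3 + 1.5·IQR = 9857.00 + 5745.75 = 15602.75.
276 < 280.75 → outlier.
All remaining values lie within [280.75, 15602.75].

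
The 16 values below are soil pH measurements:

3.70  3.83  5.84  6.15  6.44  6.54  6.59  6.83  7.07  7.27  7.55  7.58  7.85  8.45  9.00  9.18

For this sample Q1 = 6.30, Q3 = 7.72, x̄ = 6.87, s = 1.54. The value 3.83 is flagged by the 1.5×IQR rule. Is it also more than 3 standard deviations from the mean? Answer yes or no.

z = (3.83 − 6.87) / 1.54 = -1.97.
|z| = 1.97 ≤ 3.

no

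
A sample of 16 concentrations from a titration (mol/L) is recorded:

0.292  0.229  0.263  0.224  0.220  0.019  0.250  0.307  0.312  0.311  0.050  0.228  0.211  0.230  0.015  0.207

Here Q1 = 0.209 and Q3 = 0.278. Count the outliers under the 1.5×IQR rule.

3

IQR = 0.069; fences at 0.209 − 0.1035 = 0.1055 and 0.278 + 0.1035 = 0.3815.
Outside the cutoffs: 0.015, 0.019, 0.050.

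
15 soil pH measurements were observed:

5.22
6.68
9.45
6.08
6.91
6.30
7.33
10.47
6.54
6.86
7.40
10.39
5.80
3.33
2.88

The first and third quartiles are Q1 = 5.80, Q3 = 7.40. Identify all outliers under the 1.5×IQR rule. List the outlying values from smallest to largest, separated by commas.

IQR = Q3 − Q1 = 7.40 − 5.80 = 1.60.
Lower fence = Q1 − 1.5·IQR = 5.80 − 2.40 = 3.40.
Upper fence = Q3 + 1.5·IQR = 7.40 + 2.40 = 9.80.
2.88 < 3.40 → outlier.
3.33 < 3.40 → outlier.
10.39 > 9.80 → outlier.
10.47 > 9.80 → outlier.
All remaining values lie within [3.40, 9.80].

2.88, 3.33, 10.39, 10.47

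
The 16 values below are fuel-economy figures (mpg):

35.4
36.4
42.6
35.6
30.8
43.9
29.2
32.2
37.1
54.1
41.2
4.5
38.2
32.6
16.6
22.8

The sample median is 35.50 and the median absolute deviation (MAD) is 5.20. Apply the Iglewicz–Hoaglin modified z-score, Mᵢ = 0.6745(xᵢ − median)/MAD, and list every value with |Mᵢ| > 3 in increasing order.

|Mᵢ| > 3 ⇔ |xᵢ − 35.50| > 3·5.20/0.6745 = 23.13.
So outliers lie outside [12.37, 58.63].
4.5: M = -4.02 → outlier.

4.5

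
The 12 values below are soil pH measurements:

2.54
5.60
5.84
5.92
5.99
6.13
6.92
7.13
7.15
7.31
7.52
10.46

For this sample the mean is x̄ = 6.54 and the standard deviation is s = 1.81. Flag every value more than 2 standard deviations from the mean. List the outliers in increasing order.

2.54, 10.46

Cutoffs at x̄ ± 2s: 6.54 ± 2·1.81 = [2.92, 10.16].
2.54: z = -2.21, |z| > 2 → outlier.
10.46: z = 2.17, |z| > 2 → outlier.
Every other value lies within [2.92, 10.16].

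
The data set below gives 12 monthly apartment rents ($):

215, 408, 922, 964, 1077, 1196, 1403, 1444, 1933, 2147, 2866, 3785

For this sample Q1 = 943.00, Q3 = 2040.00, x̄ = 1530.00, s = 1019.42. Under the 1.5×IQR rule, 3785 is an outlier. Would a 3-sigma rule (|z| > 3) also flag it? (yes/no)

z = (3785 − 1530.00) / 1019.42 = 2.21.
|z| = 2.21 ≤ 3.

no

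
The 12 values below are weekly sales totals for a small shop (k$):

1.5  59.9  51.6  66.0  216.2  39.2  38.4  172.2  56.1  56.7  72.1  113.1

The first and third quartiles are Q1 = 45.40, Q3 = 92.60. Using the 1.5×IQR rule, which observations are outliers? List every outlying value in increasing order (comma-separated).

172.2, 216.2

IQR = Q3 − Q1 = 92.60 − 45.40 = 47.20.
Lower fence = Q1 − 1.5·IQR = 45.40 − 70.80 = -25.40.
Upper fence = Q3 + 1.5·IQR = 92.60 + 70.80 = 163.40.
172.2 > 163.40 → outlier.
216.2 > 163.40 → outlier.
All remaining values lie within [-25.40, 163.40].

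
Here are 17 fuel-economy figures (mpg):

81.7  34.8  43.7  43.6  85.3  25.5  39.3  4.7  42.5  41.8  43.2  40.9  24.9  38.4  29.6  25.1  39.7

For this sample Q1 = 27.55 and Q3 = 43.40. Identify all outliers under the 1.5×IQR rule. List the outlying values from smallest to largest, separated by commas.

81.7, 85.3

IQR = Q3 − Q1 = 43.40 − 27.55 = 15.85.
Lower fence = Q1 − 1.5·IQR = 27.55 − 23.775 = 3.775.
Upper fence = Q3 + 1.5·IQR = 43.40 + 23.775 = 67.175.
81.7 > 67.175 → outlier.
85.3 > 67.175 → outlier.
All remaining values lie within [3.775, 67.175].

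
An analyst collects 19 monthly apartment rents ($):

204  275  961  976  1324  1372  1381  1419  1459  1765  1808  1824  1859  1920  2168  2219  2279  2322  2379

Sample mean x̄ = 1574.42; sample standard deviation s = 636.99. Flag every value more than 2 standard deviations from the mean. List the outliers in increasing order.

Cutoffs at x̄ ± 2s: 1574.42 ± 2·636.99 = [300.44, 2848.40].
204: z = -2.15, |z| > 2 → outlier.
275: z = -2.04, |z| > 2 → outlier.
Every other value lies within [300.44, 2848.40].

204, 275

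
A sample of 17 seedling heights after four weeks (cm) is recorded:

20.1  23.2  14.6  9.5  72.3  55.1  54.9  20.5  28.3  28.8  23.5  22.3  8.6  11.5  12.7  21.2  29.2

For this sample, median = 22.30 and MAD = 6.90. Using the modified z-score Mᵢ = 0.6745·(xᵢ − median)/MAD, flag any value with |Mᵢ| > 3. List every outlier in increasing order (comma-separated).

|Mᵢ| > 3 ⇔ |xᵢ − 22.30| > 3·6.90/0.6745 = 30.69.
So outliers lie outside [-8.39, 52.99].
54.9: M = 3.19 → outlier.
55.1: M = 3.21 → outlier.
72.3: M = 4.89 → outlier.

54.9, 55.1, 72.3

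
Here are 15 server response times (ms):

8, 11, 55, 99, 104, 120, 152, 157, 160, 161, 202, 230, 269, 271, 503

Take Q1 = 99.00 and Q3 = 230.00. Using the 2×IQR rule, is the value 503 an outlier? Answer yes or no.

yes

IQR = Q3 − Q1 = 230.00 − 99.00 = 131.00.
Lower fence = Q1 − 2·IQR = 99.00 − 262.00 = -163.00.
Upper fence = Q3 + 2·IQR = 230.00 + 262.00 = 492.00.
503 lies above the upper fence.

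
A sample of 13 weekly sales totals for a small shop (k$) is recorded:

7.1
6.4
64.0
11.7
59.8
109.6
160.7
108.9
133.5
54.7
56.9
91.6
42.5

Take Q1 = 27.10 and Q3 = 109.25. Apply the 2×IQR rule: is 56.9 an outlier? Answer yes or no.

IQR = Q3 − Q1 = 109.25 − 27.10 = 82.15.
Lower fence = Q1 − 2·IQR = 27.10 − 164.30 = -137.20.
Upper fence = Q3 + 2·IQR = 109.25 + 164.30 = 273.55.
56.9 lies within [-137.20, 273.55].

no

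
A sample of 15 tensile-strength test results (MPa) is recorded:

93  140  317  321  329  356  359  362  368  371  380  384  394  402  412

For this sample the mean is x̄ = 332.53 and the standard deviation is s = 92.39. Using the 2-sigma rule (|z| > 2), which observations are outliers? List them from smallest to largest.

Cutoffs at x̄ ± 2s: 332.53 ± 2·92.39 = [147.75, 517.31].
93: z = -2.59, |z| > 2 → outlier.
140: z = -2.08, |z| > 2 → outlier.
Every other value lies within [147.75, 517.31].

93, 140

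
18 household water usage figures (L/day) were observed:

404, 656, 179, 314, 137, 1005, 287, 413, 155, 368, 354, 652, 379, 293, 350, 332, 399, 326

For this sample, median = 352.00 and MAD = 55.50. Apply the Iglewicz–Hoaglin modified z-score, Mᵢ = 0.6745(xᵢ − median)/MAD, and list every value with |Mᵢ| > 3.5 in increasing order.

652, 656, 1005

|Mᵢ| > 3.5 ⇔ |xᵢ − 352.00| > 3.5·55.50/0.6745 = 287.99.
So outliers lie outside [64.01, 639.99].
652: M = 3.65 → outlier.
656: M = 3.69 → outlier.
1005: M = 7.94 → outlier.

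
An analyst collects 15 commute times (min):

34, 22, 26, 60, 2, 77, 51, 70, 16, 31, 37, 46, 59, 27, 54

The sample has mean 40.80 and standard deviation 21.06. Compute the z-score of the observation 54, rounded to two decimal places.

z = (54 − 40.80) / 21.06 = 0.63.

0.63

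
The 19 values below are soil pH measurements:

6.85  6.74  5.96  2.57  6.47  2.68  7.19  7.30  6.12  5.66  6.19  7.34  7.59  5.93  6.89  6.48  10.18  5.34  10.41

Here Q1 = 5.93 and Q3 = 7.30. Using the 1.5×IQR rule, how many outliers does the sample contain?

IQR = 1.37; fences at 5.93 − 2.055 = 3.875 and 7.30 + 2.055 = 9.355.
Outside the cutoffs: 2.57, 2.68, 10.18, 10.41.

4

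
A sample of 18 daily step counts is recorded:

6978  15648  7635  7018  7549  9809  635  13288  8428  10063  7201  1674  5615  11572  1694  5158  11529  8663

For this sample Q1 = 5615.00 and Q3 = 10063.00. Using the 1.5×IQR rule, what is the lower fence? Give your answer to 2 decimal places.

IQR = Q3 − Q1 = 10063.00 − 5615.00 = 4448.00.
Lower fence = Q1 − 1.5·IQR = 5615.00 − 6672.00 = -1057.00.
Upper fence = Q3 + 1.5·IQR = 10063.00 + 6672.00 = 16735.00.

-1057.00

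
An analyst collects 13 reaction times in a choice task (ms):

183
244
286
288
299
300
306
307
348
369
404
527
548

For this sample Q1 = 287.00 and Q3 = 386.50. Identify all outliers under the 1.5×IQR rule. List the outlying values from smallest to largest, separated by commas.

548

IQR = Q3 − Q1 = 386.50 − 287.00 = 99.50.
Lower fence = Q1 − 1.5·IQR = 287.00 − 149.25 = 137.75.
Upper fence = Q3 + 1.5·IQR = 386.50 + 149.25 = 535.75.
548 > 535.75 → outlier.
All remaining values lie within [137.75, 535.75].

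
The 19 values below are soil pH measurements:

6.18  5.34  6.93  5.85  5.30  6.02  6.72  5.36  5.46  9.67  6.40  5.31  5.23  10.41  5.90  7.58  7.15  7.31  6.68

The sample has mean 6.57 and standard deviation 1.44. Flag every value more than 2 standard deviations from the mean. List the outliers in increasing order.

9.67, 10.41

Cutoffs at x̄ ± 2s: 6.57 ± 2·1.44 = [3.69, 9.45].
9.67: z = 2.15, |z| > 2 → outlier.
10.41: z = 2.67, |z| > 2 → outlier.
Every other value lies within [3.69, 9.45].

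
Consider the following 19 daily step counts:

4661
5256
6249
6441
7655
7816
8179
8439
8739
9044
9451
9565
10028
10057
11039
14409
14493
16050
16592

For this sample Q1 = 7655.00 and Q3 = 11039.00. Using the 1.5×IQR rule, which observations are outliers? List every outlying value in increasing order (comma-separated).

IQR = Q3 − Q1 = 11039.00 − 7655.00 = 3384.00.
Lower fence = Q1 − 1.5·IQR = 7655.00 − 5076.00 = 2579.00.
Upper fence = Q3 + 1.5·IQR = 11039.00 + 5076.00 = 16115.00.
16592 > 16115.00 → outlier.
All remaining values lie within [2579.00, 16115.00].

16592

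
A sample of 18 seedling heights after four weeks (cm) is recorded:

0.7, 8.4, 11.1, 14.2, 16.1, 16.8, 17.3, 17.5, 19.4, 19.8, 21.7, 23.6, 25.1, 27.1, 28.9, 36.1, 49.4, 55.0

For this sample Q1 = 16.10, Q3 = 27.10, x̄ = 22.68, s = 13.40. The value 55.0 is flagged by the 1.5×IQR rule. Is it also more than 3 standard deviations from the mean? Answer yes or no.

z = (55.0 − 22.68) / 13.40 = 2.41.
|z| = 2.41 ≤ 3.

no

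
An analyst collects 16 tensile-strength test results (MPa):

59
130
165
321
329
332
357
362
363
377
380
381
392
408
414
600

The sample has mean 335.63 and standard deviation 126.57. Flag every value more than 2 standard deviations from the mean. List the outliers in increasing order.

59, 600

Cutoffs at x̄ ± 2s: 335.63 ± 2·126.57 = [82.49, 588.77].
59: z = -2.19, |z| > 2 → outlier.
600: z = 2.09, |z| > 2 → outlier.
Every other value lies within [82.49, 588.77].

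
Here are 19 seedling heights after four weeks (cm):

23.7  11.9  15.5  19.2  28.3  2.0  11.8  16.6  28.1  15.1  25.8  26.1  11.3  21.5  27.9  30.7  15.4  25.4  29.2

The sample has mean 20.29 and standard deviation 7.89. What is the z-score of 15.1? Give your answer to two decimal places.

-0.66

z = (15.1 − 20.29) / 7.89 = -0.66.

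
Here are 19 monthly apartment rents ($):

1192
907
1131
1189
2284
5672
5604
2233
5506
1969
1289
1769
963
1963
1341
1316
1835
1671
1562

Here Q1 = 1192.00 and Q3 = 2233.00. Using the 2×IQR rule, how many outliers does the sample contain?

IQR = 1041.00; fences at 1192.00 − 2082.00 = -890.00 and 2233.00 + 2082.00 = 4315.00.
Outside the cutoffs: 5506, 5604, 5672.

3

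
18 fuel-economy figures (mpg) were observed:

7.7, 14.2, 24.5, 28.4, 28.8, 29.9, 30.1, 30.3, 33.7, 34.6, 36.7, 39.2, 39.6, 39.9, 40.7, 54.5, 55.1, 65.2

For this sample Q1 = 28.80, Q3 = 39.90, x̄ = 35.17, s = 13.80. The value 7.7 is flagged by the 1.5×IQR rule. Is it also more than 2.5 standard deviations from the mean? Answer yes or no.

z = (7.7 − 35.17) / 13.80 = -1.99.
|z| = 1.99 ≤ 2.5.

no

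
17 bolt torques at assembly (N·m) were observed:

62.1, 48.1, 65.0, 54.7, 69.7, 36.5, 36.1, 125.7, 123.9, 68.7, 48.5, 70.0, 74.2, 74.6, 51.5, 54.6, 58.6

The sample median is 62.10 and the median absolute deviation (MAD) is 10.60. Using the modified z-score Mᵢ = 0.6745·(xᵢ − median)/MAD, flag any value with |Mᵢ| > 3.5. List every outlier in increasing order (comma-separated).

123.9, 125.7

|Mᵢ| > 3.5 ⇔ |xᵢ − 62.10| > 3.5·10.60/0.6745 = 55.00.
So outliers lie outside [7.10, 117.10].
123.9: M = 3.93 → outlier.
125.7: M = 4.05 → outlier.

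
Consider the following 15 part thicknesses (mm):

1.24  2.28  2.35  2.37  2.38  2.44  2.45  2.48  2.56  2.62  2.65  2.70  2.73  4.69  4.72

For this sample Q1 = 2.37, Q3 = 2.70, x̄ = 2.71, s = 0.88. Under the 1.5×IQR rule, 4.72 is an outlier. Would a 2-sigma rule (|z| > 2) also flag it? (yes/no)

yes

z = (4.72 − 2.71) / 0.88 = 2.28.
|z| = 2.28 > 2.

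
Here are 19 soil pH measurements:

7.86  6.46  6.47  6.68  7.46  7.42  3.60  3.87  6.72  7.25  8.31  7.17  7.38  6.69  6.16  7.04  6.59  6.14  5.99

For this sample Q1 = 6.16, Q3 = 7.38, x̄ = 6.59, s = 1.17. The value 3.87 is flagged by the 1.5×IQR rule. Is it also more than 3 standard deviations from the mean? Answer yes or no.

z = (3.87 − 6.59) / 1.17 = -2.32.
|z| = 2.32 ≤ 3.

no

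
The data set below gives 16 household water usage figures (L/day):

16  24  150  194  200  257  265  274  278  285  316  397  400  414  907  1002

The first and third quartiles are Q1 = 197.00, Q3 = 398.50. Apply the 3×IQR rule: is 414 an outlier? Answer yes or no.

IQR = Q3 − Q1 = 398.50 − 197.00 = 201.50.
Lower fence = Q1 − 3·IQR = 197.00 − 604.50 = -407.50.
Upper fence = Q3 + 3·IQR = 398.50 + 604.50 = 1003.00.
414 lies within [-407.50, 1003.00].

no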